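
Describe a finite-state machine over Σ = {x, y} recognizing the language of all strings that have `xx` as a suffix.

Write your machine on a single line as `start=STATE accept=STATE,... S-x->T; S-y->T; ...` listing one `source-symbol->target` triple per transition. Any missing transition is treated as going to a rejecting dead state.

Remember how much of `xx` the current input suffix matches. State A means no match yet; B means the last symbol is `x`; C means the last 2 symbols are `xx`. Only C accepts. On a mismatch, fall back to the longest proper suffix that is still a prefix of `xx`.
With 3 states:
       x  y 
>  A   B  A 
   B   C  A 
 * C   C  A 
(> = start, * = accepting)

start=A; accept=C; A-x->B; A-y->A; B-x->C; B-y->A; C-x->C; C-y->A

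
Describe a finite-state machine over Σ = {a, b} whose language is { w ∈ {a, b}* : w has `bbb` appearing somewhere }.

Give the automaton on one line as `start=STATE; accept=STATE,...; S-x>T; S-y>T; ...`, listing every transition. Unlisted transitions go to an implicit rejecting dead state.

States q0..q2 record the length of the longest prefix of `bbb` that matches the current input suffix. Reaching q3 means `bbb` has been seen, and we stay there forever. Accept from q3.
        a   b  
>  q0   q0  q1 
   q1   q0  q2 
   q2   q0  q3 
 * q3   q3  q3 
(> = start, * = accepting)

start=q0; accept=q3; q0-a>q0; q0-b>q1; q1-a>q0; q1-b>q2; q2-a>q0; q2-b>q3; q3-a>q3; q3-b>q3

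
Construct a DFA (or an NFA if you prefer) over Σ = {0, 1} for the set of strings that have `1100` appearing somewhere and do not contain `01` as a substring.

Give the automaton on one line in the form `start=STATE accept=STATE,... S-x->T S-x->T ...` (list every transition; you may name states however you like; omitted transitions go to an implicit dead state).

Handle the two conditions separately and then intersect. One (5 states) tracks whether and how much of `1100` has been seen; the other (3 states) tracks partial matches of the forbidden pattern `01`. Each combined state is a pair, one component from each; accept when both components accept.
An 11-state machine:
          0    1  
>  s0     s1   s2 
   s1     s1   s3 
   s2     s1   s4 
   s3     s5   s6 
   s4     s7   s4 
   s5     s5   s3 
   s6     s8   s6 
   s7     s9   s3 
   s8    s10   s3 
 * s9     s9  s10 
   s10   s10  s10 
(> = start, * = accepting)

start=s0 accept=s9 s0-0->s1 s0-1->s2 s1-0->s1 s1-1->s3 s2-0->s1 s2-1->s4 s3-0->s5 s3-1->s6 s4-0->s7 s4-1->s4 s5-0->s5 s5-1->s3 s6-0->s8 s6-1->s6 s7-0->s9 s7-1->s3 s8-0->s10 s8-1->s3 s9-0->s9 s9-1->s10 s10-0->s10 s10-1->s10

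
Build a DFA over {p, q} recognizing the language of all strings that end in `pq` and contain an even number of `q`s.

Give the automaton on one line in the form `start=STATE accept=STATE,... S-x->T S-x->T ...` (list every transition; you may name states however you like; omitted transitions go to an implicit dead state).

start=s0 accept=s3 s0-p->s0 s0-q->s1 s1-p->s2 s1-q->s0 s2-p->s2 s2-q->s3 s3-p->s0 s3-q->s1

Build one automaton per condition and run them in lockstep. One (3 states) tracks how much of the suffix `pq` has currently been matched; the other (2 states) tracks the count of `q`s modulo 2. Each combined state is a pair, one component from each; accept when both components accept. Minimizing collapses redundant product states.
        p   q  
>  s0   s0  s1 
   s1   s2  s0 
   s2   s2  s3 
 * s3   s0  s1 
(> = start, * = accepting)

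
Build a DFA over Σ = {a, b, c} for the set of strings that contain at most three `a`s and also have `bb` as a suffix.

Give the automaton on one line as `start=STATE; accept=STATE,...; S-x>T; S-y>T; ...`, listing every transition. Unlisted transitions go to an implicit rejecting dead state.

Handle the two conditions separately and then intersect. One (5 states) tracks the count of `a`s, saturating at 4; the other (3 states) tracks how much of the suffix `bb` has currently been matched. Each combined state is a pair, one component from each; accept when both components accept. Minimizing collapses redundant product states.
With 13 states:
          a    b    c  
>  S0     S1   S2   S0 
   S1     S3   S4   S1 
   S2     S1   S5   S0 
   S3     S6   S7   S3 
   S4     S3   S8   S1 
 * S5     S1   S5   S0 
   S6     S9  S10   S6 
   S7     S6  S11   S3 
 * S8     S3   S8   S1 
   S9     S9   S9   S9 
   S10    S9  S12   S6 
 * S11    S6  S11   S3 
 * S12    S9  S12   S6 
(> = start, * = accepting)

start=S0; accept=S5,S8,S11,S12; S0-a>S1; S0-b>S2; S0-c>S0; S1-a>S3; S1-b>S4; S1-c>S1; S2-a>S1; S2-b>S5; S2-c>S0; S3-a>S6; S3-b>S7; S3-c>S3; S4-a>S3; S4-b>S8; S4-c>S1; S5-a>S1; S5-b>S5; S5-c>S0; S6-a>S9; S6-b>S10; S6-c>S6; S7-a>S6; S7-b>S11; S7-c>S3; S8-a>S3; S8-b>S8; S8-c>S1; S9-a>S9; S9-b>S9; S9-c>S9; S10-a>S9; S10-b>S12; S10-c>S6; S11-a>S6; S11-b>S11; S11-c>S3; S12-a>S9; S12-b>S12; S12-c>S6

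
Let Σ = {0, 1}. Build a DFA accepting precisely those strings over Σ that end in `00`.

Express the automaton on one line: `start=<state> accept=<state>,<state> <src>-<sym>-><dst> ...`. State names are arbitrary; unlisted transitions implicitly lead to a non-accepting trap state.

Let each state record the length of the longest suffix of the input read so far that is also a prefix of `00`. q1 means the last symbol is `0`; q2 means the last 2 symbols are `00`. Accept only at q2, where the string currently ends in `00`.
A 3-state machine:
        0   1  
>  q0   q1  q0 
   q1   q2  q0 
 * q2   q2  q0 
(> = start, * = accepting)

start=q0 accept=q2 q0-0->q1 q0-1->q0 q1-0->q2 q1-1->q0 q2-0->q2 q2-1->q0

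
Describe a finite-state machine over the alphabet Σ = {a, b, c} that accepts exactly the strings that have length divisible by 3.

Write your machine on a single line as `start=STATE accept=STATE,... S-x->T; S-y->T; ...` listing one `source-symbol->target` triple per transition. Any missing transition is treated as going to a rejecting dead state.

start=q0; accept=q0; q0-a->q1; q0-b->q1; q0-c->q1; q1-a->q2; q1-b->q2; q1-c->q2; q2-a->q0; q2-b->q0; q2-c->q0

Only the length mod 3 matters, so use a 3-cycle: from any state, every input symbol moves to the next state, wrapping q2 back to q0. Mark q0 accepting.
3 states suffice.
        a   b   c  
>* q0   q1  q1  q1 
   q1   q2  q2  q2 
   q2   q0  q0  q0 
(> = start, * = accepting)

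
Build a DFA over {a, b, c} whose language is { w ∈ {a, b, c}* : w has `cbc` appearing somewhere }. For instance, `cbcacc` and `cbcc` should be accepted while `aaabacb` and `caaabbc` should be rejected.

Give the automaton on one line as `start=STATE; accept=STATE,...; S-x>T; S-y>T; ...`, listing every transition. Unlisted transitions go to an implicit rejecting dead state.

States q0..q2 record the length of the longest prefix of `cbc` that matches the current input suffix. Reaching q3 means `cbc` has been seen, and we stay there forever. Accept from q3.
With 4 states:
        a   b   c  
>  q0   q0  q0  q1 
   q1   q0  q2  q1 
   q2   q0  q0  q3 
 * q3   q3  q3  q3 
(> = start, * = accepting)

start=q0; accept=q3; q0-a>q0; q0-b>q0; q0-c>q1; q1-a>q0; q1-b>q2; q1-c>q1; q2-a>q0; q2-b>q0; q2-c>q3; q3-a>q3; q3-b>q3; q3-c>q3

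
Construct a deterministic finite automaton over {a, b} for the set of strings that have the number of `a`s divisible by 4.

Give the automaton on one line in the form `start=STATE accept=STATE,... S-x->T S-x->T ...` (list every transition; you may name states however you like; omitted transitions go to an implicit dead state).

The only thing that matters is how many `a`s have appeared, reduced mod 4. Use one state per residue: q0 for 0, …, q3 for 3. Reading `a` moves to the next residue; anything else stays put. q0 is accepting.
A 4-state machine:
        a   b  
>* q0   q1  q0 
   q1   q2  q1 
   q2   q3  q2 
   q3   q0  q3 
(> = start, * = accepting)

start=q0 accept=q0 q0-a->q1 q0-b->q0 q1-a->q2 q1-b->q1 q2-a->q3 q2-b->q2 q3-a->q0 q3-b->q3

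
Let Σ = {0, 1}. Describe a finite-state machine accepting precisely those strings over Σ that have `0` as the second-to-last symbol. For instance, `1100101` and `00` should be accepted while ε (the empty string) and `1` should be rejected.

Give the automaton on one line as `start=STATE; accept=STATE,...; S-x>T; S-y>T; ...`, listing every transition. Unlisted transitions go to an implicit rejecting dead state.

start=q0; accept=q3,q4; q0-0>q1; q0-1>q2; q1-0>q3; q1-1>q4; q2-0>q5; q2-1>q6; q3-0>q3; q3-1>q4; q4-0>q5; q4-1>q6; q5-0>q3; q5-1>q4; q6-0>q5; q6-1>q6

A DFA must remember the last 2 symbols (since which symbol is second-to-last isn't known until the input ends). Use one state per possible window of the last ≤2 symbols; accept from those whose window starts with `0`.
7 states suffice.
        0   1  
>  q0   q1  q2 
   q1   q3  q4 
   q2   q5  q6 
 * q3   q3  q4 
 * q4   q5  q6 
   q5   q3  q4 
   q6   q5  q6 
(> = start, * = accepting)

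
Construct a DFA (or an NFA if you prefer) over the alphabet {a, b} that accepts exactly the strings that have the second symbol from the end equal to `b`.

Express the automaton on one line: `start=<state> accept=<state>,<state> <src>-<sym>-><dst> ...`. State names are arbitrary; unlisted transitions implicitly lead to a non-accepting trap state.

A DFA must remember the last 2 symbols (since which symbol is second-to-last isn't known until the input ends). Use one state per possible window of the last ≤2 symbols; accept from those whose window starts with `b`.
        a   b  
>  s0   s1  s2 
   s1   s3  s4 
   s2   s5  s6 
   s3   s3  s4 
   s4   s5  s6 
 * s5   s3  s4 
 * s6   s5  s6 
(> = start, * = accepting)

start=s0 accept=s5,s6 s0-a->s1 s0-b->s2 s1-a->s3 s1-b->s4 s2-a->s5 s2-b->s6 s3-a->s3 s3-b->s4 s4-a->s5 s4-b->s6 s5-a->s3 s5-b->s4 s6-a->s5 s6-b->s6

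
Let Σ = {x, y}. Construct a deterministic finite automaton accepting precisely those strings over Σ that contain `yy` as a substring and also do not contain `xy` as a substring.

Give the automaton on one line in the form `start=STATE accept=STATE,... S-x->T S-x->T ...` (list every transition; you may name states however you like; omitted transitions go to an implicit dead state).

start=s0 accept=s3,s4 s0-x->s1 s0-y->s2 s1-x->s1 s1-y->s1 s2-x->s1 s2-y->s3 s3-x->s4 s3-y->s3 s4-x->s4 s4-y->s1

Handle the two conditions separately and then intersect. The first has 3 states tracking whether and how much of `yy` has been seen; the second has 3 states tracking partial matches of the forbidden pattern `xy`. A product state is a pair (one from each), accepting exactly when both do. After merging equivalent states the machine shrinks.
5 states suffice.
        x   y  
>  s0   s1  s2 
   s1   s1  s1 
   s2   s1  s3 
 * s3   s4  s3 
 * s4   s4  s1 
(> = start, * = accepting)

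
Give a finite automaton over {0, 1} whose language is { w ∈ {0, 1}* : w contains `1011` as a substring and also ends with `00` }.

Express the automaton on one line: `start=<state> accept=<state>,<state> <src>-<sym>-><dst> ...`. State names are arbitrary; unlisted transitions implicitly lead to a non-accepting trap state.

Handle the two conditions separately and then intersect. The first has 5 states tracking whether and how much of `1011` has been seen; the second has 3 states tracking how much of the suffix `00` has currently been matched. A product state is a pair (one from each), accepting exactly when both do.
A 9-state machine:
        0   1  
>  q0   q1  q2 
   q1   q3  q2 
   q2   q4  q2 
   q3   q3  q2 
   q4   q3  q5 
   q5   q4  q6 
   q6   q7  q6 
   q7   q8  q6 
 * q8   q8  q6 
(> = start, * = accepting)

start=q0 accept=q8 q0-0->q1 q0-1->q2 q1-0->q3 q1-1->q2 q2-0->q4 q2-1->q2 q3-0->q3 q3-1->q2 q4-0->q3 q4-1->q5 q5-0->q4 q5-1->q6 q6-0->q7 q6-1->q6 q7-0->q8 q7-1->q6 q8-0->q8 q8-1->q6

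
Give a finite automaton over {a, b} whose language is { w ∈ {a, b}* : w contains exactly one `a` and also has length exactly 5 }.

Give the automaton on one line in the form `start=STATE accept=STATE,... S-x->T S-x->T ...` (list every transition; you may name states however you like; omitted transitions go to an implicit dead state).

start=s0 accept=s13 s0-a->s1 s0-b->s2 s1-a->s3 s1-b->s4 s2-a->s4 s2-b->s5 s3-a->s6 s3-b->s6 s4-a->s6 s4-b->s7 s5-a->s7 s5-b->s8 s6-a->s9 s6-b->s9 s7-a->s9 s7-b->s10 s8-a->s10 s8-b->s11 s9-a->s12 s9-b->s12 s10-a->s12 s10-b->s13 s11-a->s13 s11-b->s14 s12-a->s15 s12-b->s15 s13-a->s15 s13-b->s16 s14-a->s16 s14-b->s17 s15-a->s15 s15-b->s15 s16-a->s15 s16-b->s16 s17-a->s16 s17-b->s17

Handle the two conditions separately and then intersect. The first has 3 states tracking the count of `a`s, saturating at 2; the second has 7 states tracking the input length, saturating at 6. A product state is a pair (one from each), accepting exactly when both do.
18 states suffice.
          a    b  
>  s0     s1   s2 
   s1     s3   s4 
   s2     s4   s5 
   s3     s6   s6 
   s4     s6   s7 
   s5     s7   s8 
   s6     s9   s9 
   s7     s9  s10 
   s8    s10  s11 
   s9    s12  s12 
   s10   s12  s13 
   s11   s13  s14 
   s12   s15  s15 
 * s13   s15  s16 
   s14   s16  s17 
   s15   s15  s15 
   s16   s15  s16 
   s17   s16  s17 
(> = start, * = accepting)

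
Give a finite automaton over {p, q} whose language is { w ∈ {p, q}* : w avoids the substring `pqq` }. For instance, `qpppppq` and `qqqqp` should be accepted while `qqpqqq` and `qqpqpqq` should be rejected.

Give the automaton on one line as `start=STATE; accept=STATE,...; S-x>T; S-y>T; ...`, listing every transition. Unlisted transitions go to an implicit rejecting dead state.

Track partial matches of the forbidden pattern `pqq`. State s3 is a dead state reached once `pqq` has occurred; every other state accepts. s0 means no part of `pqq` is currently matched.
A 4-state machine:
        p   q  
>* s0   s1  s0 
 * s1   s1  s2 
 * s2   s1  s3 
   s3   s3  s3 
(> = start, * = accepting)

start=s0; accept=s0,s1,s2; s0-p>s1; s0-q>s0; s1-p>s1; s1-q>s2; s2-p>s1; s2-q>s3; s3-p>s3; s3-q>s3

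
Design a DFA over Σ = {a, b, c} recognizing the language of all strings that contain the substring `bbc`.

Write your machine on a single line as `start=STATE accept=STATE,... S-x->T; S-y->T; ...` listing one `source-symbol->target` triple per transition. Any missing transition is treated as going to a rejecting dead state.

start=S0; accept=S3; S0-a->S0; S0-b->S1; S0-c->S0; S1-a->S0; S1-b->S2; S1-c->S0; S2-a->S0; S2-b->S2; S2-c->S3; S3-a->S3; S3-b->S3; S3-c->S3

States S0..S2 record the length of the longest prefix of `bbc` that matches the current input suffix. Reaching S3 means `bbc` has been seen, and we stay there forever. Accept from S3.
4 states suffice.
        a   b   c  
>  S0   S0  S1  S0 
   S1   S0  S2  S0 
   S2   S0  S2  S3 
 * S3   S3  S3  S3 
(> = start, * = accepting)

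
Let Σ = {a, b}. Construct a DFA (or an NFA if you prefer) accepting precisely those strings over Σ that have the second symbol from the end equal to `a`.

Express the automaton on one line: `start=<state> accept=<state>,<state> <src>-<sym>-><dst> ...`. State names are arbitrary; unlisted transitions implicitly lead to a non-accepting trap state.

Because acceptance depends on a position counted from the end, the machine has to buffer the most recent 2 symbols. Make each state the string of the last up-to-2 symbols read; on input `x` shift the window left and append `x`. Accept when the buffered window has length 2 and begins with `a`.
7 states suffice.
        a   b  
>  s0   s1  s2 
   s1   s3  s4 
   s2   s5  s6 
 * s3   s3  s4 
 * s4   s5  s6 
   s5   s3  s4 
   s6   s5  s6 
(> = start, * = accepting)

start=s0 accept=s3,s4 s0-a->s1 s0-b->s2 s1-a->s3 s1-b->s4 s2-a->s5 s2-b->s6 s3-a->s3 s3-b->s4 s4-a->s5 s4-b->s6 s5-a->s3 s5-b->s4 s6-a->s5 s6-b->s6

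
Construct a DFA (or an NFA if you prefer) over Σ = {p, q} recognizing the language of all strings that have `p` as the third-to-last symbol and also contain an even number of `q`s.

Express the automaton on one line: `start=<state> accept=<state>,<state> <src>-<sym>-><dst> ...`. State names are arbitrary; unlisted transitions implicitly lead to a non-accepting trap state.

start=A accept=H,K,Q,R A-p->B A-q->C B-p->D B-q->E C-p->F C-q->G D-p->H D-q->I E-p->J E-q->K F-p->L F-q->M G-p->N G-q->O H-p->H H-q->I I-p->J I-q->K J-p->L J-q->M K-p->N K-q->O L-p->P L-q->Q M-p->R M-q->S N-p->T N-q->U O-p->V O-q->W P-p->P P-q->Q Q-p->R Q-q->S R-p->T R-q->U S-p->V S-q->W T-p->H T-q->I U-p->J U-q->K V-p->L V-q->M W-p->N W-q->O

Build one automaton per condition and run them in lockstep. The first has 15 states tracking the last 3 symbols read; the second has 2 states tracking the count of `q`s modulo 2. A product state is a pair (one from each), accepting exactly when both do.
       p  q 
>  A   B  C 
   B   D  E 
   C   F  G 
   D   H  I 
   E   J  K 
   F   L  M 
   G   N  O 
 * H   H  I 
   I   J  K 
   J   L  M 
 * K   N  O 
   L   P  Q 
   M   R  S 
   N   T  U 
   O   V  W 
   P   P  Q 
 * Q   R  S 
 * R   T  U 
   S   V  W 
   T   H  I 
   U   J  K 
   V   L  M 
   W   N  O 
(> = start, * = accepting)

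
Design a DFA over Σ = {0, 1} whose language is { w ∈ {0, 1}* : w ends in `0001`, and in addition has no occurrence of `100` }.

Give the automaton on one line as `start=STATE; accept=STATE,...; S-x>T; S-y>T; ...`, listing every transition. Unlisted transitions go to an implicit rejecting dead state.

Build one automaton per condition and run them in lockstep. The first has 5 states tracking how much of the suffix `0001` has currently been matched; the second has 4 states tracking partial matches of the forbidden pattern `100`. A product state is a pair (one from each), accepting exactly when both do.
With 12 states:
          0    1  
>  s0     s1   s2 
   s1     s3   s2 
   s2     s4   s2 
   s3     s5   s2 
   s4     s6   s2 
   s5     s5   s7 
   s6     s8   s9 
 * s7     s4   s2 
   s8     s8  s10 
   s9    s11   s9 
   s10   s11   s9 
   s11    s6   s9 
(> = start, * = accepting)

start=s0; accept=s7; s0-0>s1; s0-1>s2; s1-0>s3; s1-1>s2; s2-0>s4; s2-1>s2; s3-0>s5; s3-1>s2; s4-0>s6; s4-1>s2; s5-0>s5; s5-1>s7; s6-0>s8; s6-1>s9; s7-0>s4; s7-1>s2; s8-0>s8; s8-1>s10; s9-0>s11; s9-1>s9; s10-0>s11; s10-1>s9; s11-0>s6; s11-1>s9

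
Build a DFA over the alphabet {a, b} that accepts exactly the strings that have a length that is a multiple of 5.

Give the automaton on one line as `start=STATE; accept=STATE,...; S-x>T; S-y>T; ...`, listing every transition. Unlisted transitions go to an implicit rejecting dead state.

Only the length mod 5 matters, so use a 5-cycle: from any state, every input symbol moves to the next state, wrapping s4 back to s0. Mark s0 accepting.
5 states suffice.
        a   b  
>* s0   s1  s1 
   s1   s2  s2 
   s2   s3  s3 
   s3   s4  s4 
   s4   s0  s0 
(> = start, * = accepting)

start=s0; accept=s0; s0-a>s1; s0-b>s1; s1-a>s2; s1-b>s2; s2-a>s3; s2-b>s3; s3-a>s4; s3-b>s4; s4-a>s0; s4-b>s0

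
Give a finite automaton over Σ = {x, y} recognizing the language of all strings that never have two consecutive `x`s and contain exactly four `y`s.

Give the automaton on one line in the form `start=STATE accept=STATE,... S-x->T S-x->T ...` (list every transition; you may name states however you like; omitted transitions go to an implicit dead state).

start=s0 accept=s9,s10 s0-x->s1 s0-y->s2 s1-x->s3 s1-y->s2 s2-x->s4 s2-y->s5 s3-x->s3 s3-y->s3 s4-x->s3 s4-y->s5 s5-x->s6 s5-y->s7 s6-x->s3 s6-y->s7 s7-x->s8 s7-y->s9 s8-x->s3 s8-y->s9 s9-x->s10 s9-y->s3 s10-x->s3 s10-y->s3

Build one automaton per condition and run them in lockstep. One (3 states) tracks partial matches of the forbidden pattern `xx`; the other (6 states) tracks the count of `y`s, saturating at 5. Each combined state is a pair, one component from each; accept when both components accept. Equivalent product states are then merged.
An 11-state machine:
          x    y  
>  s0     s1   s2 
   s1     s3   s2 
   s2     s4   s5 
   s3     s3   s3 
   s4     s3   s5 
   s5     s6   s7 
   s6     s3   s7 
   s7     s8   s9 
   s8     s3   s9 
 * s9    s10   s3 
 * s10    s3   s3 
(> = start, * = accepting)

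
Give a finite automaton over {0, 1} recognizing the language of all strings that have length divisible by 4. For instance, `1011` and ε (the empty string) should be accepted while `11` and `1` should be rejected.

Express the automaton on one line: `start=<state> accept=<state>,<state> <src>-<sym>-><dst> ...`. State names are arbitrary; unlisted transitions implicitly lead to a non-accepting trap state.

start=s0 accept=s0 s0-0->s1 s0-1->s1 s1-0->s2 s1-1->s2 s2-0->s3 s2-1->s3 s3-0->s0 s3-1->s0

Only the length mod 4 matters, so use a 4-cycle: from any state, every input symbol moves to the next state, wrapping s3 back to s0. Mark s0 accepting.
        0   1  
>* s0   s1  s1 
   s1   s2  s2 
   s2   s3  s3 
   s3   s0  s0 
(> = start, * = accepting)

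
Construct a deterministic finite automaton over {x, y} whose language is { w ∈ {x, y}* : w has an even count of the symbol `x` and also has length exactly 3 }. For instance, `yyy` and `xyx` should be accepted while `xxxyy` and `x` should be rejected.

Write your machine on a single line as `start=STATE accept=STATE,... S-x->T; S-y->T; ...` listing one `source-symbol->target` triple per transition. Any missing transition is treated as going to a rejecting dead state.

Build one automaton per condition and run them in lockstep. The first has 2 states tracking the count of `x`s modulo 2; the second has 5 states tracking the input length, saturating at 4. A product state is a pair (one from each), accepting exactly when both do. Equivalent product states are then merged.
7 states suffice.
       x  y 
>  A   B  C 
   B   D  E 
   C   E  D 
   D   F  G 
   E   G  F 
   F   F  F 
 * G   F  F 
(> = start, * = accepting)

start=A; accept=G; A-x->B; A-y->C; B-x->D; B-y->E; C-x->E; C-y->D; D-x->F; D-y->G; E-x->G; E-y->F; F-x->F; F-y->F; G-x->F; G-y->F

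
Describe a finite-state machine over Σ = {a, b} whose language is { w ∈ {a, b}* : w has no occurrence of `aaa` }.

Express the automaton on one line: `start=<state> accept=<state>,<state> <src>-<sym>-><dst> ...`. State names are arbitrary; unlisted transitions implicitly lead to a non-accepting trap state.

This is the complement of 'contains `aaa`'. Use the same substring-matching states — s0 through s3 holding how much of `aaa` has just been matched — but flip the accepting set: everything except the trap s3 accepts.
With 4 states:
        a   b  
>* s0   s1  s0 
 * s1   s2  s0 
 * s2   s3  s0 
   s3   s3  s3 
(> = start, * = accepting)

start=s0 accept=s0,s1,s2 s0-a->s1 s0-b->s0 s1-a->s2 s1-b->s0 s2-a->s3 s2-b->s0 s3-a->s3 s3-b->s3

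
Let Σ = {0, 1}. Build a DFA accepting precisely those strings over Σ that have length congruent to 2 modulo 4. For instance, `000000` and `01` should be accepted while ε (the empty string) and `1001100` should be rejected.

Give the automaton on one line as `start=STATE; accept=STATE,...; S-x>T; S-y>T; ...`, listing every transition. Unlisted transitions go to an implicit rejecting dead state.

start=A; accept=C; A-0>B; A-1>B; B-0>C; B-1>C; C-0>D; C-1>D; D-0>A; D-1>A

Count input length modulo 4: every symbol advances one step around the cycle A → B → C → D → A. Accept at C.
4 states suffice.
       0  1 
>  A   B  B 
   B   C  C 
 * C   D  D 
   D   A  A 
(> = start, * = accepting)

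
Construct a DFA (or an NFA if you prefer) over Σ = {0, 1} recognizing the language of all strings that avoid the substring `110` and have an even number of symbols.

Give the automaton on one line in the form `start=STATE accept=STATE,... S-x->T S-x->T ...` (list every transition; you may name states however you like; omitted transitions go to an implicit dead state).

Handle the two conditions separately and then intersect. One (4 states) tracks partial matches of the forbidden pattern `110`; the other (2 states) tracks the input length modulo 2. Each combined state is a pair, one component from each; accept when both components accept. Equivalent product states are then merged.
With 7 states:
        0   1  
>* q0   q1  q2 
   q1   q0  q3 
   q2   q0  q4 
 * q3   q1  q5 
 * q4   q6  q5 
   q5   q6  q4 
   q6   q6  q6 
(> = start, * = accepting)

start=q0 accept=q0,q3,q4 q0-0->q1 q0-1->q2 q1-0->q0 q1-1->q3 q2-0->q0 q2-1->q4 q3-0->q1 q3-1->q5 q4-0->q6 q4-1->q5 q5-0->q6 q5-1->q4 q6-0->q6 q6-1->q6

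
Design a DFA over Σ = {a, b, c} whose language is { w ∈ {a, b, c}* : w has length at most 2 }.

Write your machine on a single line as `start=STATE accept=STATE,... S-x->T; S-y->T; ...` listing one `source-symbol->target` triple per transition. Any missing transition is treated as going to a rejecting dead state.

We only need to distinguish lengths 0, 1, …, 2, and '>2'. Chain s0 → s1 → s2 → s3 on every symbol, with s3 looping. Accepting states: {s0, s1, s2}.
A 4-state machine:
        a   b   c  
>* s0   s1  s1  s1 
 * s1   s2  s2  s2 
 * s2   s3  s3  s3 
   s3   s3  s3  s3 
(> = start, * = accepting)

start=s0; accept=s0,s1,s2; s0-a->s1; s0-b->s1; s0-c->s1; s1-a->s2; s1-b->s2; s1-c->s2; s2-a->s3; s2-b->s3; s2-c->s3; s3-a->s3; s3-b->s3; s3-c->s3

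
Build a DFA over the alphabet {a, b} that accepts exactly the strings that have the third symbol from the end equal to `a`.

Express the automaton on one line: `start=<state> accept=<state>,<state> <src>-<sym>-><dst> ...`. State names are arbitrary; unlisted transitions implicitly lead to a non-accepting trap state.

Because acceptance depends on a position counted from the end, the machine has to buffer the most recent 3 symbols. Make each state the string of the last up-to-3 symbols read; on input `x` shift the window left and append `x`. Accept when the buffered window has length 3 and begins with `a`.
15 states suffice.
          a    b  
>  q0     q1   q2 
   q1     q3   q4 
   q2     q5   q6 
   q3     q7   q8 
   q4     q9  q10 
   q5    q11  q12 
   q6    q13  q14 
 * q7     q7   q8 
 * q8     q9  q10 
 * q9    q11  q12 
 * q10   q13  q14 
   q11    q7   q8 
   q12    q9  q10 
   q13   q11  q12 
   q14   q13  q14 
(> = start, * = accepting)

start=q0 accept=q7,q8,q9,q10 q0-a->q1 q0-b->q2 q1-a->q3 q1-b->q4 q2-a->q5 q2-b->q6 q3-a->q7 q3-b->q8 q4-a->q9 q4-b->q10 q5-a->q11 q5-b->q12 q6-a->q13 q6-b->q14 q7-a->q7 q7-b->q8 q8-a->q9 q8-b->q10 q9-a->q11 q9-b->q12 q10-a->q13 q10-b->q14 q11-a->q7 q11-b->q8 q12-a->q9 q12-b->q10 q13-a->q11 q13-b->q12 q14-a->q13 q14-b->q14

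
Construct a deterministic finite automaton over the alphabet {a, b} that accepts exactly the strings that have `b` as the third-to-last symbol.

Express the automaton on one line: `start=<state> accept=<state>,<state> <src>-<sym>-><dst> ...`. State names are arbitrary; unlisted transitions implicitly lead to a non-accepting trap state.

A DFA must remember the last 3 symbols (since which symbol is third-to-last isn't known until the input ends). Use one state per possible window of the last ≤3 symbols; accept from those whose window starts with `b`.
15 states suffice.
          a    b  
>  q0     q1   q2 
   q1     q3   q4 
   q2     q5   q6 
   q3     q7   q8 
   q4     q9  q10 
   q5    q11  q12 
   q6    q13  q14 
   q7     q7   q8 
   q8     q9  q10 
   q9    q11  q12 
   q10   q13  q14 
 * q11    q7   q8 
 * q12    q9  q10 
 * q13   q11  q12 
 * q14   q13  q14 
(> = start, * = accepting)

start=q0 accept=q11,q12,q13,q14 q0-a->q1 q0-b->q2 q1-a->q3 q1-b->q4 q2-a->q5 q2-b->q6 q3-a->q7 q3-b->q8 q4-a->q9 q4-b->q10 q5-a->q11 q5-b->q12 q6-a->q13 q6-b->q14 q7-a->q7 q7-b->q8 q8-a->q9 q8-b->q10 q9-a->q11 q9-b->q12 q10-a->q13 q10-b->q14 q11-a->q7 q11-b->q8 q12-a->q9 q12-b->q10 q13-a->q11 q13-b->q12 q14-a->q13 q14-b->q14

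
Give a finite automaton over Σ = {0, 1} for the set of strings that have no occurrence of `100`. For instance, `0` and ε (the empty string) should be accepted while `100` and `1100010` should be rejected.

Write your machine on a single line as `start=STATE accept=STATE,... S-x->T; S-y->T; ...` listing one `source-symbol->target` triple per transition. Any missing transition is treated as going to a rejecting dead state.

Track partial matches of the forbidden pattern `100`. State D is a dead state reached once `100` has occurred; every other state accepts. A means no part of `100` is currently matched.
A 4-state machine:
       0  1 
>* A   A  B 
 * B   C  B 
 * C   D  B 
   D   D  D 
(> = start, * = accepting)

start=A; accept=A,B,C; A-0->A; A-1->B; B-0->C; B-1->B; C-0->D; C-1->B; D-0->D; D-1->D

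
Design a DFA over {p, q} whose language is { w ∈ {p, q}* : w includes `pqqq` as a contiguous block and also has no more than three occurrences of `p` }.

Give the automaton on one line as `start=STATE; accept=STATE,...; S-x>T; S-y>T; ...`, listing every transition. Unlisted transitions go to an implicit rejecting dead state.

Run two small machines in parallel and take their product. One (5 states) tracks whether and how much of `pqqq` has been seen; the other (5 states) tracks the count of `p`s, saturating at 4. Each combined state is a pair, one component from each; accept when both components accept. After merging equivalent states the machine shrinks.
          p    q  
>  S0     S1   S0 
   S1     S2   S3 
   S2     S4   S5 
   S3     S2   S6 
   S4     S7   S8 
   S5     S4   S9 
   S6     S2  S10 
   S7     S7   S7 
   S8     S7  S11 
   S9     S4  S12 
 * S10   S12  S10 
   S11    S7  S13 
 * S12   S13  S12 
 * S13    S7  S13 
(> = start, * = accepting)

start=S0; accept=S10,S12,S13; S0-p>S1; S0-q>S0; S1-p>S2; S1-q>S3; S2-p>S4; S2-q>S5; S3-p>S2; S3-q>S6; S4-p>S7; S4-q>S8; S5-p>S4; S5-q>S9; S6-p>S2; S6-q>S10; S7-p>S7; S7-q>S7; S8-p>S7; S8-q>S11; S9-p>S4; S9-q>S12; S10-p>S12; S10-q>S10; S11-p>S7; S11-q>S13; S12-p>S13; S12-q>S12; S13-p>S7; S13-q>S13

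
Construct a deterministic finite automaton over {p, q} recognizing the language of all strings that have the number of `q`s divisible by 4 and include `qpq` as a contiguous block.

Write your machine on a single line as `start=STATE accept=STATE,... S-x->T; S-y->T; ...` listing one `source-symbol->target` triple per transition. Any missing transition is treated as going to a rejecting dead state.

Handle the two conditions separately and then intersect. The first has 4 states tracking the count of `q`s modulo 4; the second has 4 states tracking whether and how much of `qpq` has been seen. A product state is a pair (one from each), accepting exactly when both do.
With 16 states:
       p  q 
>  A   A  B 
   B   C  D 
   C   E  F 
   D   G  H 
   E   E  D 
   F   F  I 
   G   J  I 
   H   K  L 
   I   I  M 
   J   J  H 
   K   N  M 
   L   O  B 
 * M   M  P 
   N   N  L 
   O   A  P 
   P   P  F 
(> = start, * = accepting)

start=A; accept=M; A-p->A; A-q->B; B-p->C; B-q->D; C-p->E; C-q->F; D-p->G; D-q->H; E-p->E; E-q->D; F-p->F; F-q->I; G-p->J; G-q->I; H-p->K; H-q->L; I-p->I; I-q->M; J-p->J; J-q->H; K-p->N; K-q->M; L-p->O; L-q->B; M-p->M; M-q->P; N-p->N; N-q->L; O-p->A; O-q->P; P-p->P; P-q->F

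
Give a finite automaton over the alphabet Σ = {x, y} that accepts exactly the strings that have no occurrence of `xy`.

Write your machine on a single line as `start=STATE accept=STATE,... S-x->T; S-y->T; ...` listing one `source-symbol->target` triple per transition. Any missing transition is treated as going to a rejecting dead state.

start=S0; accept=S0,S1; S0-x->S1; S0-y->S0; S1-x->S1; S1-y->S2; S2-x->S2; S2-y->S2

This is the complement of 'contains `xy`'. Use the same substring-matching states — S0 through S2 holding how much of `xy` has just been matched — but flip the accepting set: everything except the trap S2 accepts.
With 3 states:
        x   y  
>* S0   S1  S0 
 * S1   S1  S2 
   S2   S2  S2 
(> = start, * = accepting)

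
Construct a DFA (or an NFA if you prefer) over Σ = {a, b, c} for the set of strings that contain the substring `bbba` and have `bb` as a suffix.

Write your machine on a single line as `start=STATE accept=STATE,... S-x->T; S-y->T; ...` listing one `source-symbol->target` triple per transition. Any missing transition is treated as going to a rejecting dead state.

Build one automaton per condition and run them in lockstep. The first has 5 states tracking whether and how much of `bbba` has been seen; the second has 3 states tracking how much of the suffix `bb` has currently been matched. A product state is a pair (one from each), accepting exactly when both do.
A 7-state machine:
        a   b   c  
>  q0   q0  q1  q0 
   q1   q0  q2  q0 
   q2   q0  q3  q0 
   q3   q4  q3  q0 
   q4   q4  q5  q4 
   q5   q4  q6  q4 
 * q6   q4  q6  q4 
(> = start, * = accepting)

start=q0; accept=q6; q0-a->q0; q0-b->q1; q0-c->q0; q1-a->q0; q1-b->q2; q1-c->q0; q2-a->q0; q2-b->q3; q2-c->q0; q3-a->q4; q3-b->q3; q3-c->q0; q4-a->q4; q4-b->q5; q4-c->q4; q5-a->q4; q5-b->q6; q5-c->q4; q6-a->q4; q6-b->q6; q6-c->q4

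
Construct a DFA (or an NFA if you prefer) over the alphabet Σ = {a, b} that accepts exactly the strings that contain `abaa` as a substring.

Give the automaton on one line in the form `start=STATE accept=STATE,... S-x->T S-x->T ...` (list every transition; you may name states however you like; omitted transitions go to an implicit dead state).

Track how much of `abaa` has been matched so far: state q0 is no progress, q4 is the absorbing accept state reached once `abaa` has occurred. Intermediate states record partial matches; on a mismatch, fall back to the longest reusable overlap.
With 5 states:
        a   b  
>  q0   q1  q0 
   q1   q1  q2 
   q2   q3  q0 
   q3   q4  q2 
 * q4   q4  q4 
(> = start, * = accepting)

start=q0 accept=q4 q0-a->q1 q0-b->q0 q1-a->q1 q1-b->q2 q2-a->q3 q2-b->q0 q3-a->q4 q3-b->q2 q4-a->q4 q4-b->q4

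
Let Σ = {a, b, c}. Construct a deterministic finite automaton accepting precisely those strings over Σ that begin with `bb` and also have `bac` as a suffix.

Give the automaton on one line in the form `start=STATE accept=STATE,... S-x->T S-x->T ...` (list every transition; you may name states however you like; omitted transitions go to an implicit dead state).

start=q0 accept=q6 q0-a->q1 q0-b->q2 q0-c->q1 q1-a->q1 q1-b->q1 q1-c->q1 q2-a->q1 q2-b->q3 q2-c->q1 q3-a->q4 q3-b->q3 q3-c->q5 q4-a->q5 q4-b->q3 q4-c->q6 q5-a->q5 q5-b->q3 q5-c->q5 q6-a->q5 q6-b->q3 q6-c->q5

Build one automaton per condition and run them in lockstep. The first has 4 states tracking whether the input so far still matches the prefix `bb`; the second has 4 states tracking how much of the suffix `bac` has currently been matched. A product state is a pair (one from each), accepting exactly when both do. After merging equivalent states the machine shrinks.
        a   b   c  
>  q0   q1  q2  q1 
   q1   q1  q1  q1 
   q2   q1  q3  q1 
   q3   q4  q3  q5 
   q4   q5  q3  q6 
   q5   q5  q3  q5 
 * q6   q5  q3  q5 
(> = start, * = accepting)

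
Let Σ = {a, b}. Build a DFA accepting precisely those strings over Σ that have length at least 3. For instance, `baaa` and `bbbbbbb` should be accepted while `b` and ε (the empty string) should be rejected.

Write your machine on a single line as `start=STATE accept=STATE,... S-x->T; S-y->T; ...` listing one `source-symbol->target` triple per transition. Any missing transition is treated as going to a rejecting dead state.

We only need to distinguish lengths 0, 1, …, 3, and '>3'. Chain s0 → s1 → s2 → s3 → s4 on every symbol, with s4 looping. Accepting states: {s3, s4}.
A 5-state machine:
        a   b  
>  s0   s1  s1 
   s1   s2  s2 
   s2   s3  s3 
 * s3   s4  s4 
 * s4   s4  s4 
(> = start, * = accepting)

start=s0; accept=s3,s4; s0-a->s1; s0-b->s1; s1-a->s2; s1-b->s2; s2-a->s3; s2-b->s3; s3-a->s4; s3-b->s4; s4-a->s4; s4-b->s4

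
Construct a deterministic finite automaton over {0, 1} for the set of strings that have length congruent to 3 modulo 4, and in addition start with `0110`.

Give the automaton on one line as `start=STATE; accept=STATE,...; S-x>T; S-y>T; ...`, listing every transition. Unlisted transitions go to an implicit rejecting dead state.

Handle the two conditions separately and then intersect. The first has 4 states tracking the input length modulo 4; the second has 6 states tracking whether the input so far still matches the prefix `0110`. A product state is a pair (one from each), accepting exactly when both do. Equivalent product states are then merged.
        0   1  
>  q0   q1  q2 
   q1   q2  q3 
   q2   q2  q2 
   q3   q2  q4 
   q4   q5  q2 
   q5   q6  q6 
   q6   q7  q7 
   q7   q8  q8 
 * q8   q5  q5 
(> = start, * = accepting)

start=q0; accept=q8; q0-0>q1; q0-1>q2; q1-0>q2; q1-1>q3; q2-0>q2; q2-1>q2; q3-0>q2; q3-1>q4; q4-0>q5; q4-1>q2; q5-0>q6; q5-1>q6; q6-0>q7; q6-1>q7; q7-0>q8; q7-1>q8; q8-0>q5; q8-1>q5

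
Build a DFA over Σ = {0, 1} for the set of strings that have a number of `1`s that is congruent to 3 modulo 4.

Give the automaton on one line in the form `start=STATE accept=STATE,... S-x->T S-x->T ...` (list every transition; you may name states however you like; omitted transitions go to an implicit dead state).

start=q0 accept=q3 q0-0->q0 q0-1->q1 q1-0->q1 q1-1->q2 q2-0->q2 q2-1->q3 q3-0->q3 q3-1->q0

The only thing that matters is how many `1`s have appeared, reduced mod 4. Use one state per residue: q0 for 0, …, q3 for 3. Reading `1` moves to the next residue; anything else stays put. q3 is accepting.
        0   1  
>  q0   q0  q1 
   q1   q1  q2 
   q2   q2  q3 
 * q3   q3  q0 
(> = start, * = accepting)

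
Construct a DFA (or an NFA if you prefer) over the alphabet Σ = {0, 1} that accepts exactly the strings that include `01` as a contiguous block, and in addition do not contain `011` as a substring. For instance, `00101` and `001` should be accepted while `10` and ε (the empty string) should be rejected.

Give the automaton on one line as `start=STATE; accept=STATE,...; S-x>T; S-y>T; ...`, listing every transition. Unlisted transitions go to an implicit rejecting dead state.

Run two small machines in parallel and take their product. The first has 3 states tracking whether and how much of `01` has been seen; the second has 4 states tracking partial matches of the forbidden pattern `011`. A product state is a pair (one from each), accepting exactly when both do.
A 5-state machine:
        0   1  
>  S0   S1  S0 
   S1   S1  S2 
 * S2   S3  S4 
 * S3   S3  S2 
   S4   S4  S4 
(> = start, * = accepting)

start=S0; accept=S2,S3; S0-0>S1; S0-1>S0; S1-0>S1; S1-1>S2; S2-0>S3; S2-1>S4; S3-0>S3; S3-1>S2; S4-0>S4; S4-1>S4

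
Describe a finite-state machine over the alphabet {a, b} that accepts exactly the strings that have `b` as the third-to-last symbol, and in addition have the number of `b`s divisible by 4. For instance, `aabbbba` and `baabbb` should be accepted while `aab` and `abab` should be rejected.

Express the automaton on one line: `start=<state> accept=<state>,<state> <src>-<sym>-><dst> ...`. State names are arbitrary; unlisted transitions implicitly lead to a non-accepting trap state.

Build one automaton per condition and run them in lockstep. One (15 states) tracks the last 3 symbols read; the other (4 states) tracks the count of `b`s modulo 4. Each combined state is a pair, one component from each; accept when both components accept. After merging equivalent states the machine shrinks.
15 states suffice.
          a    b  
>  q0     q0   q1 
   q1     q1   q2 
   q2     q3   q4 
   q3     q3   q5 
   q4     q6   q7 
   q5     q6   q8 
   q6     q9  q10 
 * q7    q11   q1 
   q8    q11   q1 
   q9     q9  q12 
 * q10   q13   q1 
 * q11   q14   q1 
   q12   q13   q1 
   q13   q14   q1 
 * q14    q0   q1 
(> = start, * = accepting)

start=q0 accept=q7,q10,q11,q14 q0-a->q0 q0-b->q1 q1-a->q1 q1-b->q2 q2-a->q3 q2-b->q4 q3-a->q3 q3-b->q5 q4-a->q6 q4-b->q7 q5-a->q6 q5-b->q8 q6-a->q9 q6-b->q10 q7-a->q11 q7-b->q1 q8-a->q11 q8-b->q1 q9-a->q9 q9-b->q12 q10-a->q13 q10-b->q1 q11-a->q14 q11-b->q1 q12-a->q13 q12-b->q1 q13-a->q14 q13-b->q1 q14-a->q0 q14-b->q1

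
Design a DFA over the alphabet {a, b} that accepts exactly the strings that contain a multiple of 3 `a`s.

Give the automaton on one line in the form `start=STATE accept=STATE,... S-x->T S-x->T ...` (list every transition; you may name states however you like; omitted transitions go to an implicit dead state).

start=q0 accept=q0 q0-a->q1 q0-b->q0 q1-a->q2 q1-b->q1 q2-a->q0 q2-b->q2

The only thing that matters is how many `a`s have appeared, reduced mod 3. Use one state per residue: q0 for 0, …, q2 for 2. Reading `a` moves to the next residue; anything else stays put. q0 is accepting.
A 3-state machine:
        a   b  
>* q0   q1  q0 
   q1   q2  q1 
   q2   q0  q2 
(> = start, * = accepting)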